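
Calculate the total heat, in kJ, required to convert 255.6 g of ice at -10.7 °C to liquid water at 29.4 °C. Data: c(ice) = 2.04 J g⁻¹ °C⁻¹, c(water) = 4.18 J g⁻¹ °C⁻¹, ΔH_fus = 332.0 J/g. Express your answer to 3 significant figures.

q1 (heat ice -10.7→0.0 °C): 255.6 × 2.04 × 10.7 = 5579 J
q2 (melt at 0 °C): 255.6 × 332.0 = 84859 J
q3 (heat water 0.0→29.4 °C): 255.6 × 4.18 × 29.4 = 31411 J
Total: 5579 + 84859 + 31411 = 121849 J = 122 kJ

q = 122 kJ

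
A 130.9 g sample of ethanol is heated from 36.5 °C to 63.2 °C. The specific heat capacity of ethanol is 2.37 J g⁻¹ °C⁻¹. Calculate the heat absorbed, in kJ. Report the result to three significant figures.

q = m c ΔT = 130.9 × 2.37 × (63.2 − 36.5)
q = 130.9 × 2.37 × 26.7 = 8283 J = 8.28 kJ

q = 8.28 kJ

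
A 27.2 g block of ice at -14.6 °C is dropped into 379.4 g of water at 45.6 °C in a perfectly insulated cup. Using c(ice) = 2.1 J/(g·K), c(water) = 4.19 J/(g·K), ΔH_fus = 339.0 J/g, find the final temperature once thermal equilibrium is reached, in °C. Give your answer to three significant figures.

Heat to bring ice to 0 °C and melt it: q₁ = 27.2×2.1×14.6 + 27.2×339.0 = 10055 J
Heat the water can supply cooling to 0 °C: 379.4×4.19×45.6 = 72489.7 J > q₁, so all ice melts.
Energy balance: 379.4×4.19×(45.6 − T) = 10055 + 27.2×4.19×(T − 0)
1589.686(45.6 − T) = 10055 + 113.968 T
72489.7 − 10055 = 1703.654 T
T = 62434.7 / 1703.654 = 36.648 °C

T_f = 36.6 °C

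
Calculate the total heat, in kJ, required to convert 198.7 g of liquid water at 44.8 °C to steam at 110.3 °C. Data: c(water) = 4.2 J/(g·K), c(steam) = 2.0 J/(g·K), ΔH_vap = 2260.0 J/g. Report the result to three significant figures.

q = 499 kJ

q1 (heat water 44.8→100.0 °C): 198.7 × 4.2 × 55.2 = 46067 J
q2 (vaporize at 100 °C): 198.7 × 2260.0 = 449062 J
q3 (heat steam 100.0→110.3 °C): 198.7 × 2.0 × 10.3 = 4093 J
Total: 46067 + 449062 + 4093 = 499222 J = 499 kJ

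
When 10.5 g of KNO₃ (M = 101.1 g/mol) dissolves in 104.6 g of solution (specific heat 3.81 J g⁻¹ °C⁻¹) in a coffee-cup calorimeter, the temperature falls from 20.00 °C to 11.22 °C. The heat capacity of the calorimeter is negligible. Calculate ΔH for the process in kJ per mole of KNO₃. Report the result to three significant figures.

|ΔT| = |11.22 − 20.00| = 8.78 °C
|q_surr| = (104.6 × 3.81) × 8.78 = 398.526 × 8.78 = 3499 J
n(KNO₃) = 10.5 / 101.1 = 0.1039 mol
Temperature fell, so q_rxn = +|q_surr| = 3.499 kJ
ΔH = q_rxn / n = 33.68 kJ/mol

ΔH = 33.7 kJ/mol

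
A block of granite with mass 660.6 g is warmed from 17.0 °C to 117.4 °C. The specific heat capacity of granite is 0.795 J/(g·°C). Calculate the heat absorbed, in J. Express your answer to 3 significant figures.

q = m c ΔT = 660.6 × 0.795 × (117.4 − 17.0)
q = 660.6 × 0.795 × 100.4 = 52730 J

q = 52700 J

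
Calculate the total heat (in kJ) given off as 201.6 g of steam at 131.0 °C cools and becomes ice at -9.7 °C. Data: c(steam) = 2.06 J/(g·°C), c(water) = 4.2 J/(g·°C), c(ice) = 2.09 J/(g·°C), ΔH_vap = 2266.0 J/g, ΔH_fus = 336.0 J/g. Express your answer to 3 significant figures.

q1 (cool steam 131.0→100 °C): 201.6 × 2.06 × 31.0 = 12874 J
q2 (condense at 100 °C): 201.6 × 2266.0 = 456826 J
q3 (cool water 100→0 °C): 201.6 × 4.2 × 100.0 = 84672 J
q4 (freeze at 0 °C): 201.6 × 336.0 = 67738 J
q5 (cool ice 0→-9.7 °C): 201.6 × 2.09 × 9.7 = 4087 J
Total: 12874 + 456826 + 84672 + 67738 + 4087 = 626197 J = 626 kJ

q = 626 kJ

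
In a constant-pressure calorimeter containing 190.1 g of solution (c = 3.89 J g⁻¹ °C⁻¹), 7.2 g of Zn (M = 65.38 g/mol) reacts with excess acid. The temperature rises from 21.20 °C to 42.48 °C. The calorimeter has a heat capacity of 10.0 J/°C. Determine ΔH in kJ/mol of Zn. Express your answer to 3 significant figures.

ΔH = -145 kJ/mol

|ΔT| = |42.48 − 21.20| = 21.28 °C
|q_surr| = (190.1 × 3.89 + 10.0) × 21.28 = 749.489 × 21.28 = 15950 J
n(Zn) = 7.2 / 65.38 = 0.1101 mol
Temperature rose, so q_rxn = −|q_surr| = -15.95 kJ
ΔH = q_rxn / n = -144.9 kJ/mol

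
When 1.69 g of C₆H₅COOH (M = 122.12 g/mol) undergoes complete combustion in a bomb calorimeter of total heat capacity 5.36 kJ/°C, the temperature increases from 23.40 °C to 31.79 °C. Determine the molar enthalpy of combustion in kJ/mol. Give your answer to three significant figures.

ΔH = -3250 kJ/mol

ΔT = 31.79 − 23.40 = 8.39 °C
q_cal = C_cal × ΔT = 5.36 × 8.39 = 44.9704 kJ
n = 1.69 / 122.12 = 0.01384 mol
q_rxn = −q_cal = -44.9704 kJ
ΔH = -44.9704 / 0.01384 = -3249 kJ/mol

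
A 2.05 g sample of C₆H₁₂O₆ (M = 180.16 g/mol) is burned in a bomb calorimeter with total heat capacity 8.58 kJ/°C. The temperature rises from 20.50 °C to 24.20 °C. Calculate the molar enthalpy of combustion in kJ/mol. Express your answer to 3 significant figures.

ΔT = 24.20 − 20.50 = 3.70 °C
q_cal = C_cal × ΔT = 8.58 × 3.70 = 31.746 kJ
n = 2.05 / 180.16 = 0.01138 mol
q_rxn = −q_cal = -31.746 kJ
ΔH = -31.746 / 0.01138 = -2790 kJ/mol

ΔH = -2790 kJ/mol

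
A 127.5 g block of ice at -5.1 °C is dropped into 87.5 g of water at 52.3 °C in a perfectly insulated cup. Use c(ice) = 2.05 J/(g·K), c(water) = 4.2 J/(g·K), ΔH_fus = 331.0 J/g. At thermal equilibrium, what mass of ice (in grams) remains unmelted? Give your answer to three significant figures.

m_ice remaining = 73.5 g

Heat to warm all ice to 0 °C: 127.5×2.05×5.1 = 1333.0 J
Heat released by water cooling to 0 °C: 87.5×4.2×52.3 = 19220 J
19220 J < 1333.0 + 127.5×331.0 = 43535.5 J, so not all ice melts; final T = 0 °C.
Heat left for melting: 19220 − 1333.0 = 17887.0 J
Mass melted = 17887.0 / 331.0 = 54.04 g
Ice remaining = 127.5 − 54.04 = 73.46 g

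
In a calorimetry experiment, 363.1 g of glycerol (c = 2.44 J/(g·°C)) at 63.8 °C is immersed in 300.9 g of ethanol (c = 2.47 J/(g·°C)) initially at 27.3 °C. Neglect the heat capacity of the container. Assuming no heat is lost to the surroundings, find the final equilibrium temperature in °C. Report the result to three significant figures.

Heat lost by glycerol = heat gained by ethanol.
(363.1)(2.44)(63.8 − T) = (300.9)(2.47)(T − 27.3)
885.964 (63.8 − T) = 743.223 (T − 27.3)
56525 − 885.964 T = 743.223 T − 20290
76815 = 1629.187 T
T = 47.149 °C

T_f = 47.1 °C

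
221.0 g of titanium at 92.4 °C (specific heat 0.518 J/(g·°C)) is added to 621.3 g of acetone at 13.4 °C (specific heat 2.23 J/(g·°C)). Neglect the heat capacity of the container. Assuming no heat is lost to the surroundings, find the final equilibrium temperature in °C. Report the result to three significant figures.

Heat lost by titanium = heat gained by acetone.
(221.0)(0.518)(92.4 − T) = (621.3)(2.23)(T − 13.4)
114.478 (92.4 − T) = 1385.499 (T − 13.4)
10578 − 114.478 T = 1385.499 T − 18566
29144 = 1499.977 T
T = 19.43 °C

T_f = 19.4 °C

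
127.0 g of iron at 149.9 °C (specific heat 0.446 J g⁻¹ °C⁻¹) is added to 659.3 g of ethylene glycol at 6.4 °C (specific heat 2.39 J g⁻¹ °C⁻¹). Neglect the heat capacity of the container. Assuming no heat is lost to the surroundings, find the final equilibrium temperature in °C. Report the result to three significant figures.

T_f = 11.4 °C

Heat lost by iron = heat gained by ethylene glycol.
(127.0)(0.446)(149.9 − T) = (659.3)(2.39)(T − 6.4)
56.642 (149.9 − T) = 1575.727 (T − 6.4)
8490.6 − 56.642 T = 1575.727 T − 10085
18575.6 = 1632.369 T
T = 11.38 °C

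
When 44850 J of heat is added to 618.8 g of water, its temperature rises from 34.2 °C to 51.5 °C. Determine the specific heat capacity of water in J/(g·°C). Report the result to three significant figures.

c = q / (m ΔT) = 44850 / (618.8 × 17.3)
c = 44850 / 10705.24 = 4.19 J/(g·°C)

c = 4.19 J/(g·°C)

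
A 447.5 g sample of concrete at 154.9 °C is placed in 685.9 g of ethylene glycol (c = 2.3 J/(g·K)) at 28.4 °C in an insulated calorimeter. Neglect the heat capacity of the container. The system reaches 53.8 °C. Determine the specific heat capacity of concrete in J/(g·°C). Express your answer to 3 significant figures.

q_gained = (685.9 × 2.3) × (53.8 − 28.4) = 40070 J
q_lost = 447.5 × c × (154.9 − 53.8) = 45242.25 c
Set equal: c = 40070 / 45242.25 = 0.886 J/(g·°C)

c = 0.886 J/(g·°C)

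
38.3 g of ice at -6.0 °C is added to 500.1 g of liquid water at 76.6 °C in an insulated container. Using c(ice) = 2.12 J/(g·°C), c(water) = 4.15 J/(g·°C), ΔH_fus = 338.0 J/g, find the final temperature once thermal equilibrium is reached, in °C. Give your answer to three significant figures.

T_f = 65.1 °C

Heat to bring ice to 0 °C and melt it: q₁ = 38.3×2.12×6.0 + 38.3×338.0 = 13433 J
Heat the water can supply cooling to 0 °C: 500.1×4.15×76.6 = 158977 J > q₁, so all ice melts.
Energy balance: 500.1×4.15×(76.6 − T) = 13433 + 38.3×4.15×(T − 0)
2075.415(76.6 − T) = 13433 + 158.945 T
158977 − 13433 = 2234.360 T
T = 145544 / 2234.360 = 65.14 °C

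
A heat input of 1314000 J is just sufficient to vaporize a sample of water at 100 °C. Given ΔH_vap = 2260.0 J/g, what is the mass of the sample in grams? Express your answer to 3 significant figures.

m = 581 g

m = q / ΔH_vap = 1314000 J / 2260.0 J/g = 581 g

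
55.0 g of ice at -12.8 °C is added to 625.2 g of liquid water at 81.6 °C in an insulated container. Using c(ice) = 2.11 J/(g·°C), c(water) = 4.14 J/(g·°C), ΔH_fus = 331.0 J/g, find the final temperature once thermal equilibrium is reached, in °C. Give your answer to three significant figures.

T_f = 68.0 °C

Heat to bring ice to 0 °C and melt it: q₁ = 55.0×2.11×12.8 + 55.0×331.0 = 19690 J
Heat the water can supply cooling to 0 °C: 625.2×4.14×81.6 = 211208 J > q₁, so all ice melts.
Energy balance: 625.2×4.14×(81.6 − T) = 19690 + 55.0×4.14×(T − 0)
2588.328(81.6 − T) = 19690 + 227.7 T
211208 − 19690 = 2816.028 T
T = 191518 / 2816.028 = 68.01 °C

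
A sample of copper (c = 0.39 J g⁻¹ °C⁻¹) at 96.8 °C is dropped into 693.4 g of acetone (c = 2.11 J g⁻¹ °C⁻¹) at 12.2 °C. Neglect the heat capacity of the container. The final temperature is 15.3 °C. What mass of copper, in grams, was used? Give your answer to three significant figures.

q_gained = (693.4 × 2.11) × (15.3 − 12.2) = 4536 J
q_lost = m × 0.39 × (96.8 − 15.3) = 31.785 m
m = 4536 / 31.785 = 143 g

m = 143 g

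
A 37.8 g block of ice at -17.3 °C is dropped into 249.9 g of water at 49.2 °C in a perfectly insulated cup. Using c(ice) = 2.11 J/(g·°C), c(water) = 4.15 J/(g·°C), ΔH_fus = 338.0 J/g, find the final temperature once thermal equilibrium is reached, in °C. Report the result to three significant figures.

Heat to bring ice to 0 °C and melt it: q₁ = 37.8×2.11×17.3 + 37.8×338.0 = 14156 J
Heat the water can supply cooling to 0 °C: 249.9×4.15×49.2 = 51024.6 J > q₁, so all ice melts.
Energy balance: 249.9×4.15×(49.2 − T) = 14156 + 37.8×4.15×(T − 0)
1037.085(49.2 − T) = 14156 + 156.87 T
51024.6 − 14156 = 1193.955 T
T = 36868.6 / 1193.955 = 30.88 °C

T_f = 30.9 °C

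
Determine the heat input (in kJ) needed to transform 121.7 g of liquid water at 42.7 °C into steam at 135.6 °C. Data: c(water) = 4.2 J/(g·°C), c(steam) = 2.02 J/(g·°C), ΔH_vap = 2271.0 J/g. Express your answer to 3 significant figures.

q = 314 kJ

q1 (heat water 42.7→100.0 °C): 121.7 × 4.2 × 57.3 = 29288 J
q2 (vaporize at 100 °C): 121.7 × 2271.0 = 276381 J
q3 (heat steam 100.0→135.6 °C): 121.7 × 2.02 × 35.6 = 8752 J
Total: 29288 + 276381 + 8752 = 314421 J = 314 kJ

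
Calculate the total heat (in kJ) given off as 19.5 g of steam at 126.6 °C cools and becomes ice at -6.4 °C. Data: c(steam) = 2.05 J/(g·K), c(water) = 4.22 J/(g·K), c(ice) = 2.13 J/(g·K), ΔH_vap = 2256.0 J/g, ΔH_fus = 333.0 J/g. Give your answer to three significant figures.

q1 (cool steam 126.6→100 °C): 19.5 × 2.05 × 26.6 = 1063 J
q2 (condense at 100 °C): 19.5 × 2256.0 = 43992 J
q3 (cool water 100→0 °C): 19.5 × 4.22 × 100.0 = 8229 J
q4 (freeze at 0 °C): 19.5 × 333.0 = 6494 J
q5 (cool ice 0→-6.4 °C): 19.5 × 2.13 × 6.4 = 266 J
Total: 1063 + 43992 + 8229 + 6494 + 266 = 60044 J = 60.0 kJ

q = 60.0 kJ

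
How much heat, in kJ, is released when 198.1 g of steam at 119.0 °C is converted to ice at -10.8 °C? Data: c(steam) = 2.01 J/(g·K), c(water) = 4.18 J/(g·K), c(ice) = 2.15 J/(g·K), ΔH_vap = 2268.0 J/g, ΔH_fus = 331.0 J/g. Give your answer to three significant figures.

q = 610 kJ

q1 (cool steam 119.0→100 °C): 198.1 × 2.01 × 19.0 = 7565 J
q2 (condense at 100 °C): 198.1 × 2268.0 = 449291 J
q3 (cool water 100→0 °C): 198.1 × 4.18 × 100.0 = 82806 J
q4 (freeze at 0 °C): 198.1 × 331.0 = 65571 J
q5 (cool ice 0→-10.8 °C): 198.1 × 2.15 × 10.8 = 4600 J
Total: 7565 + 449291 + 82806 + 65571 + 4600 = 609833 J = 610 kJ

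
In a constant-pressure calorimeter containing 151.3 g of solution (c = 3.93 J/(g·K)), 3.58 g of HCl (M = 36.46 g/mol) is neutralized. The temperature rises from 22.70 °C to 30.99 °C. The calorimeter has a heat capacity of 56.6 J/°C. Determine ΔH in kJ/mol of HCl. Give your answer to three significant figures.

ΔH = -55.0 kJ/mol

|ΔT| = |30.99 − 22.70| = 8.29 °C
|q_surr| = (151.3 × 3.93 + 56.6) × 8.29 = 651.209 × 8.29 = 5399 J
n(HCl) = 3.58 / 36.46 = 0.09819 mol
Temperature rose, so q_rxn = −|q_surr| = -5.399 kJ
ΔH = q_rxn / n = -54.99 kJ/mol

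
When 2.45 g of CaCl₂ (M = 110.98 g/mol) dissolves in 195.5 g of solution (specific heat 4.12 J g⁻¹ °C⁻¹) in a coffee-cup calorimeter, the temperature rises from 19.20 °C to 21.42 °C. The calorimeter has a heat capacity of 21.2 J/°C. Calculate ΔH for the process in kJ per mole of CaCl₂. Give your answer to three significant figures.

ΔH = -83.1 kJ/mol

|ΔT| = |21.42 − 19.20| = 2.22 °C
|q_surr| = (195.5 × 4.12 + 21.2) × 2.22 = 826.66 × 2.22 = 1835 J
n(CaCl₂) = 2.45 / 110.98 = 0.02208 mol
Temperature rose, so q_rxn = −|q_surr| = -1.835 kJ
ΔH = q_rxn / n = -83.11 kJ/mol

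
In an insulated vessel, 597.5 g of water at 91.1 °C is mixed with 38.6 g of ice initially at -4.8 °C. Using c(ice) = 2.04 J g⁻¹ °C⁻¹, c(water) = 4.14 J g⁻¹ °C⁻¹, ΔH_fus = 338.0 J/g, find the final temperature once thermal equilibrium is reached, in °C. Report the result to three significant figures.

Heat to bring ice to 0 °C and melt it: q₁ = 38.6×2.04×4.8 + 38.6×338.0 = 13425 J
Heat the water can supply cooling to 0 °C: 597.5×4.14×91.1 = 225350 J > q₁, so all ice melts.
Energy balance: 597.5×4.14×(91.1 − T) = 13425 + 38.6×4.14×(T − 0)
2473.65(91.1 − T) = 13425 + 159.804 T
225350 − 13425 = 2633.454 T
T = 211925 / 2633.454 = 80.47 °C

T_f = 80.5 °C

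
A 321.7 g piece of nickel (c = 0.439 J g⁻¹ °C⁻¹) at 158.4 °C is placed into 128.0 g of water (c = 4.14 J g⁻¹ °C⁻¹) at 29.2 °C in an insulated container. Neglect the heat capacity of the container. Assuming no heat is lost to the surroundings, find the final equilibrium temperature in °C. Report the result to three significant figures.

Heat lost by nickel = heat gained by water.
(321.7)(0.439)(158.4 − T) = (128.0)(4.14)(T − 29.2)
141.2263 (158.4 − T) = 529.92 (T − 29.2)
22370 − 141.2263 T = 529.92 T − 15474
37844 = 671.1463 T
T = 56.39 °C

T_f = 56.4 °C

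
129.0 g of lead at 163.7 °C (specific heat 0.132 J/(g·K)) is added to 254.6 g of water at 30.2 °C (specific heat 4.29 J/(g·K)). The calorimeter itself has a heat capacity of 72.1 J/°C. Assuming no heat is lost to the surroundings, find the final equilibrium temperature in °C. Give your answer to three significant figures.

Heat lost by lead = heat gained by water + calorimeter.
(129.0)(0.132)(163.7 − T) = [(254.6)(4.29) + 72.1](T − 30.2)
17.028 (163.7 − T) = 1164.334 (T − 30.2)
2787.5 − 17.028 T = 1164.334 T − 35163
37950.5 = 1181.362 T
T = 32.12 °C

T_f = 32.1 °C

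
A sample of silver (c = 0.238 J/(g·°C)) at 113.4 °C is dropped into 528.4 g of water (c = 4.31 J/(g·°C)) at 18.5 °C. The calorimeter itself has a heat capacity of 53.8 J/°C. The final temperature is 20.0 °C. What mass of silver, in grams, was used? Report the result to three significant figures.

m = 157 g

q_gained = (528.4 × 4.31 + 53.8) × (20.0 − 18.5) = 3497 J
q_lost = m × 0.238 × (113.4 − 20.0) = 22.2292 m
m = 3497 / 22.2292 = 157 g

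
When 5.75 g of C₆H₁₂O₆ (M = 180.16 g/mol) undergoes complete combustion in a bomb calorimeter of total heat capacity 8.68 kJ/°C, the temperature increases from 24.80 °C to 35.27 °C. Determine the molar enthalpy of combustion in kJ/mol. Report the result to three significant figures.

ΔH = -2850 kJ/mol

ΔT = 35.27 − 24.80 = 10.47 °C
q_cal = C_cal × ΔT = 8.68 × 10.47 = 90.8796 kJ
n = 5.75 / 180.16 = 0.03192 mol
q_rxn = −q_cal = -90.8796 kJ
ΔH = -90.8796 / 0.03192 = -2847 kJ/mol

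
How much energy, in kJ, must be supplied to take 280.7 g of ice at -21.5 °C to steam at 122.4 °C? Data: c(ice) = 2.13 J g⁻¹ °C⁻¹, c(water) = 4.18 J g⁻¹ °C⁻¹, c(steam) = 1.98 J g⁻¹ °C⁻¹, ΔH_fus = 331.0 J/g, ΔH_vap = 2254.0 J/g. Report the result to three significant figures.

q1 (heat ice -21.5→0.0 °C): 280.7 × 2.13 × 21.5 = 12855 J
q2 (melt at 0 °C): 280.7 × 331.0 = 92912 J
q3 (heat water 0.0→100.0 °C): 280.7 × 4.18 × 100.0 = 117333 J
q4 (vaporize at 100 °C): 280.7 × 2254.0 = 632698 J
q5 (heat steam 100.0→122.4 °C): 280.7 × 1.98 × 22.4 = 12450 J
Total: 12855 + 92912 + 117333 + 632698 + 12450 = 868248 J = 868 kJ

q = 868 kJ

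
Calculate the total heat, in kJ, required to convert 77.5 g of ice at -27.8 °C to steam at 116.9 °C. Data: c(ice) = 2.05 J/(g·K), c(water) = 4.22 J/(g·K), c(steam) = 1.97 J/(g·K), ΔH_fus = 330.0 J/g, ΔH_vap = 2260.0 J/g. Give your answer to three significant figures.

q1 (heat ice -27.8→0.0 °C): 77.5 × 2.05 × 27.8 = 4417 J
q2 (melt at 0 °C): 77.5 × 330.0 = 25575 J
q3 (heat water 0.0→100.0 °C): 77.5 × 4.22 × 100.0 = 32705 J
q4 (vaporize at 100 °C): 77.5 × 2260.0 = 175150 J
q5 (heat steam 100.0→116.9 °C): 77.5 × 1.97 × 16.9 = 2580 J
Total: 4417 + 25575 + 32705 + 175150 + 2580 = 240427 J = 240 kJ

q = 240 kJ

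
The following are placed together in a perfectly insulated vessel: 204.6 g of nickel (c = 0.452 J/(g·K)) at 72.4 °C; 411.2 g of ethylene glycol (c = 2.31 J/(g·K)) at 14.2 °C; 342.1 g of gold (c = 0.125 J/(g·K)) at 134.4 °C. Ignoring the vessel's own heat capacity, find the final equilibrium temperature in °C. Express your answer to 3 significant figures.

Σ mᵢcᵢ(T − Tᵢ) = 0  ⇒  T = Σ mᵢcᵢTᵢ / Σ mᵢcᵢ
Σ mᵢcᵢ = 204.6×0.452 + 411.2×2.31 + 342.1×0.125 = 1085.1137
Σ mᵢcᵢTᵢ = 92.4792×72.4 + 949.872×14.2 + 42.7625×134.4 = 25931
T = 25931 / 1085.1137 = 23.90 °C

T_f = 23.9 °C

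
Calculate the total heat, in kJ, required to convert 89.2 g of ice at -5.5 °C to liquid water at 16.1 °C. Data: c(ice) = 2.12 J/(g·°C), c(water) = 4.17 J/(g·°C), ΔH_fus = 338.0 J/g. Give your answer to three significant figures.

q1 (heat ice -5.5→0.0 °C): 89.2 × 2.12 × 5.5 = 1040 J
q2 (melt at 0 °C): 89.2 × 338.0 = 30150 J
q3 (heat water 0.0→16.1 °C): 89.2 × 4.17 × 16.1 = 5989 J
Total: 1040 + 30150 + 5989 = 37179 J = 37.2 kJ

q = 37.2 kJ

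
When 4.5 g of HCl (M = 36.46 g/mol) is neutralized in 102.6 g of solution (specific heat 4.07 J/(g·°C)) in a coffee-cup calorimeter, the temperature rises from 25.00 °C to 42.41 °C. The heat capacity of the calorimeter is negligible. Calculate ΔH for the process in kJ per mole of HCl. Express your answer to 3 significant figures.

ΔH = -58.9 kJ/mol

|ΔT| = |42.41 − 25.00| = 17.41 °C
|q_surr| = (102.6 × 4.07) × 17.41 = 417.582 × 17.41 = 7270 J
n(HCl) = 4.5 / 36.46 = 0.1234 mol
Temperature rose, so q_rxn = −|q_surr| = -7.270 kJ
ΔH = q_rxn / n = -58.91 kJ/mol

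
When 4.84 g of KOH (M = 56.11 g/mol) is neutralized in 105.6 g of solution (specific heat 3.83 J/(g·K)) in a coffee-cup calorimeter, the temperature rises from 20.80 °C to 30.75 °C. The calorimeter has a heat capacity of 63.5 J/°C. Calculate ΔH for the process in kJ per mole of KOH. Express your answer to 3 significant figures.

ΔH = -54.0 kJ/mol

|ΔT| = |30.75 − 20.80| = 9.95 °C
|q_surr| = (105.6 × 3.83 + 63.5) × 9.95 = 467.948 × 9.95 = 4656 J
n(KOH) = 4.84 / 56.11 = 0.08626 mol
Temperature rose, so q_rxn = −|q_surr| = -4.656 kJ
ΔH = q_rxn / n = -53.98 kJ/mol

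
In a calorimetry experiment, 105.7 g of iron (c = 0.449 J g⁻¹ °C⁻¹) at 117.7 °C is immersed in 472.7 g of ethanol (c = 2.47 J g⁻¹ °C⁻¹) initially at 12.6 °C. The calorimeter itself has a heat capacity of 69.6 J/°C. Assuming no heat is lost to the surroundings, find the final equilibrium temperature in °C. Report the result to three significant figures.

Heat lost by iron = heat gained by ethanol + calorimeter.
(105.7)(0.449)(117.7 − T) = [(472.7)(2.47) + 69.6](T − 12.6)
47.4593 (117.7 − T) = 1237.169 (T − 12.6)
5586.0 − 47.4593 T = 1237.169 T − 15588
21174.0 = 1284.6283 T
T = 16.48 °C

T_f = 16.5 °C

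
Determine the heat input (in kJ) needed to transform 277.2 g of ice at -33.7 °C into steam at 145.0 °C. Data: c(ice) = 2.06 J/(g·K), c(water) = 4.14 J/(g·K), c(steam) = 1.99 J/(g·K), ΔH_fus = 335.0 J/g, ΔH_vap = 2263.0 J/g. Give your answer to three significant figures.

q1 (heat ice -33.7→0.0 °C): 277.2 × 2.06 × 33.7 = 19244 J
q2 (melt at 0 °C): 277.2 × 335.0 = 92862 J
q3 (heat water 0.0→100.0 °C): 277.2 × 4.14 × 100.0 = 114761 J
q4 (vaporize at 100 °C): 277.2 × 2263.0 = 627304 J
q5 (heat steam 100.0→145.0 °C): 277.2 × 1.99 × 45.0 = 24823 J
Total: 19244 + 92862 + 114761 + 627304 + 24823 = 878994 J = 879 kJ

q = 879 kJ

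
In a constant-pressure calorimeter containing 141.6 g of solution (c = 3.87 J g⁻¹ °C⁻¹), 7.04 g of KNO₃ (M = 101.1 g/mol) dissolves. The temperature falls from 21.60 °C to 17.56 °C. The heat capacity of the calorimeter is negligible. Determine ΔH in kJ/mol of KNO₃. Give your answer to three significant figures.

|ΔT| = |17.56 − 21.60| = 4.04 °C
|q_surr| = (141.6 × 3.87) × 4.04 = 547.992 × 4.04 = 2214 J
n(KNO₃) = 7.04 / 101.1 = 0.06963 mol
Temperature fell, so q_rxn = +|q_surr| = 2.214 kJ
ΔH = q_rxn / n = 31.80 kJ/mol

ΔH = 31.8 kJ/mol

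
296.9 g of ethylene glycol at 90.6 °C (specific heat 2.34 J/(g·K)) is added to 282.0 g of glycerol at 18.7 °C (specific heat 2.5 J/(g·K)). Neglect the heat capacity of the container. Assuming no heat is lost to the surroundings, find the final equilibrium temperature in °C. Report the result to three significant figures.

T_f = 54.4 °C

Heat lost by ethylene glycol = heat gained by glycerol.
(296.9)(2.34)(90.6 − T) = (282.0)(2.5)(T − 18.7)
694.746 (90.6 − T) = 705 (T − 18.7)
62944 − 694.746 T = 705 T − 13184
76128 = 1399.746 T
T = 54.39 °C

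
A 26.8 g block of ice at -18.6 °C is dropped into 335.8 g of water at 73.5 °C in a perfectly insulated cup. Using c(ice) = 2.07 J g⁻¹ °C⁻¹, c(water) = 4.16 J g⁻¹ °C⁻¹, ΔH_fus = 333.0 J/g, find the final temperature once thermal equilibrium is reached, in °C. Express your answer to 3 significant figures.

T_f = 61.5 °C

Heat to bring ice to 0 °C and melt it: q₁ = 26.8×2.07×18.6 + 26.8×333.0 = 9956.3 J
Heat the water can supply cooling to 0 °C: 335.8×4.16×73.5 = 102674 J > q₁, so all ice melts.
Energy balance: 335.8×4.16×(73.5 − T) = 9956.3 + 26.8×4.16×(T − 0)
1396.928(73.5 − T) = 9956.3 + 111.488 T
102674 − 9956.3 = 1508.416 T
T = 92717.7 / 1508.416 = 61.47 °C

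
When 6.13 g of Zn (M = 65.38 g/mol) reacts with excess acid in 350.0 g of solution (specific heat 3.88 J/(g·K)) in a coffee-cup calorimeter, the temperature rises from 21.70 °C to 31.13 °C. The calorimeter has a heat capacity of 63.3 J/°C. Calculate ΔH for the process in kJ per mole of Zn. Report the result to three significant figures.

ΔH = -143 kJ/mol

|ΔT| = |31.13 − 21.70| = 9.43 °C
|q_surr| = (350.0 × 3.88 + 63.3) × 9.43 = 1421.3 × 9.43 = 13400 J
n(Zn) = 6.13 / 65.38 = 0.09376 mol
Temperature rose, so q_rxn = −|q_surr| = -13.40 kJ
ΔH = q_rxn / n = -142.9 kJ/mol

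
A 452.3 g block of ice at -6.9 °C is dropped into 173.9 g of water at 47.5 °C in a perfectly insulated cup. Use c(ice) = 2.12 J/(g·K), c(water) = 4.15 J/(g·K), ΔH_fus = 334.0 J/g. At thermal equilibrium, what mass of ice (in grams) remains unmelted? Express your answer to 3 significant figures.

m_ice remaining = 369 g

Heat to warm all ice to 0 °C: 452.3×2.12×6.9 = 6616.2 J
Heat released by water cooling to 0 °C: 173.9×4.15×47.5 = 34280 J
34280 J < 6616.2 + 452.3×334.0 = 157684.4 J, so not all ice melts; final T = 0 °C.
Heat left for melting: 34280 − 6616.2 = 27663.8 J
Mass melted = 27663.8 / 334.0 = 82.83 g
Ice remaining = 452.3 − 82.83 = 369.47 g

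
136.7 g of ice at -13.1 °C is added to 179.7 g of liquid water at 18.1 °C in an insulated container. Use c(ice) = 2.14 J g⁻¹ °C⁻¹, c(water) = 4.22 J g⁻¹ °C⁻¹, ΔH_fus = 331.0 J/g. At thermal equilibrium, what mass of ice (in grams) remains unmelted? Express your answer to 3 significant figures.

Heat to warm all ice to 0 °C: 136.7×2.14×13.1 = 3832.2 J
Heat released by water cooling to 0 °C: 179.7×4.22×18.1 = 13726 J
13726 J < 3832.2 + 136.7×331.0 = 49079.9 J, so not all ice melts; final T = 0 °C.
Heat left for melting: 13726 − 3832.2 = 9893.8 J
Mass melted = 9893.8 / 331.0 = 29.89 g
Ice remaining = 136.7 − 29.89 = 106.81 g

m_ice remaining = 107 g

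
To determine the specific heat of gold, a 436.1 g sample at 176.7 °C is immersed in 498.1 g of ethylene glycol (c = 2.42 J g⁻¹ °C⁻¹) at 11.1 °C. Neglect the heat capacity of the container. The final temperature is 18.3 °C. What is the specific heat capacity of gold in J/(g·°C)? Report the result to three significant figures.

c = 0.126 J/(g·°C)

q_gained = (498.1 × 2.42) × (18.3 − 11.1) = 8679 J
q_lost = 436.1 × c × (176.7 − 18.3) = 69078.24 c
Set equal: c = 8679 / 69078.24 = 0.126 J/(g·°C)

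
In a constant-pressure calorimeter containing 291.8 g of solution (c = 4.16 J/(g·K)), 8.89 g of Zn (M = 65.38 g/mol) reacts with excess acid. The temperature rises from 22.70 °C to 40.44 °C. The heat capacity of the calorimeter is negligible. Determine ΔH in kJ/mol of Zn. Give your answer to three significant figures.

|ΔT| = |40.44 − 22.70| = 17.74 °C
|q_surr| = (291.8 × 4.16) × 17.74 = 1213.888 × 17.74 = 21530 J
n(Zn) = 8.89 / 65.38 = 0.1360 mol
Temperature rose, so q_rxn = −|q_surr| = -21.53 kJ
ΔH = q_rxn / n = -158.3 kJ/mol

ΔH = -158 kJ/mol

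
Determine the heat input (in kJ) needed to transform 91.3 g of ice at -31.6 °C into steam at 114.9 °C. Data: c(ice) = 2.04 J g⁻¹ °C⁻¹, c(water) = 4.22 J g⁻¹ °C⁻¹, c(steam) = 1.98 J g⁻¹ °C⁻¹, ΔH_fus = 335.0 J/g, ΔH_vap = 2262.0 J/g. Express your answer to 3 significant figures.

q1 (heat ice -31.6→0.0 °C): 91.3 × 2.04 × 31.6 = 5886 J
q2 (melt at 0 °C): 91.3 × 335.0 = 30586 J
q3 (heat water 0.0→100.0 °C): 91.3 × 4.22 × 100.0 = 38529 J
q4 (vaporize at 100 °C): 91.3 × 2262.0 = 206521 J
q5 (heat steam 100.0→114.9 °C): 91.3 × 1.98 × 14.9 = 2694 J
Total: 5886 + 30586 + 38529 + 206521 + 2694 = 284216 J = 284 kJ

q = 284 kJ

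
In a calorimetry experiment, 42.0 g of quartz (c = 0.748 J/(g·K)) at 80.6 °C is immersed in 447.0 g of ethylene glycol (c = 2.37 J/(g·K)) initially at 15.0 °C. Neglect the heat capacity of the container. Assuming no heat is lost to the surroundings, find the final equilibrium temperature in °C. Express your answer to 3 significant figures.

T_f = 16.9 °C

Heat lost by quartz = heat gained by ethylene glycol.
(42.0)(0.748)(80.6 − T) = (447.0)(2.37)(T − 15.0)
31.416 (80.6 − T) = 1059.39 (T − 15.0)
2532.1 − 31.416 T = 1059.39 T − 15891
18423.1 = 1090.806 T
T = 16.89 °C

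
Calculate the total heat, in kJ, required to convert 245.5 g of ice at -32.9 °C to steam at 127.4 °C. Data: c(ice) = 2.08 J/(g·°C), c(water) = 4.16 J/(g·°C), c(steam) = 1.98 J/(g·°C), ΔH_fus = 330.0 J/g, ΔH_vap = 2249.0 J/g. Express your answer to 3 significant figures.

q = 765 kJ

q1 (heat ice -32.9→0.0 °C): 245.5 × 2.08 × 32.9 = 16800 J
q2 (melt at 0 °C): 245.5 × 330.0 = 81015 J
q3 (heat water 0.0→100.0 °C): 245.5 × 4.16 × 100.0 = 102128 J
q4 (vaporize at 100 °C): 245.5 × 2249.0 = 552130 J
q5 (heat steam 100.0→127.4 °C): 245.5 × 1.98 × 27.4 = 13319 J
Total: 16800 + 81015 + 102128 + 552130 + 13319 = 765392 J = 765 kJ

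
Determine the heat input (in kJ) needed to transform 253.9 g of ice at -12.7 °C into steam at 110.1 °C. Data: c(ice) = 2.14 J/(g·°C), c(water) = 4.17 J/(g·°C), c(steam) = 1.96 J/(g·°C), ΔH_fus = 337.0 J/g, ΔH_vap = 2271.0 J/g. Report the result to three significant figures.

q1 (heat ice -12.7→0.0 °C): 253.9 × 2.14 × 12.7 = 6900 J
q2 (melt at 0 °C): 253.9 × 337.0 = 85564 J
q3 (heat water 0.0→100.0 °C): 253.9 × 4.17 × 100.0 = 105876 J
q4 (vaporize at 100 °C): 253.9 × 2271.0 = 576607 J
q5 (heat steam 100.0→110.1 °C): 253.9 × 1.96 × 10.1 = 5026 J
Total: 6900 + 85564 + 105876 + 576607 + 5026 = 779973 J = 780 kJ

q = 780 kJ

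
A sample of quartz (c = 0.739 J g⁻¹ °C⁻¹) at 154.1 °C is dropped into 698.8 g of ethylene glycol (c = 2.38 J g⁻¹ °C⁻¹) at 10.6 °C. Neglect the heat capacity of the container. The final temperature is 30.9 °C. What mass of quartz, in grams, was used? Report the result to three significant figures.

m = 371 g

q_gained = (698.8 × 2.38) × (30.9 − 10.6) = 33760 J
q_lost = m × 0.739 × (154.1 − 30.9) = 91.0448 m
m = 33760 / 91.0448 = 371 g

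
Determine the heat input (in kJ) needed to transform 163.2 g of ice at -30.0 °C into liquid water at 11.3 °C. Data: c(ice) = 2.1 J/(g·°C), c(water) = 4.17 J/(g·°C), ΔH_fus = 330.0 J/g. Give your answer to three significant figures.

q1 (heat ice -30.0→0.0 °C): 163.2 × 2.1 × 30.0 = 10282 J
q2 (melt at 0 °C): 163.2 × 330.0 = 53856 J
q3 (heat water 0.0→11.3 °C): 163.2 × 4.17 × 11.3 = 7690 J
Total: 10282 + 53856 + 7690 = 71828 J = 71.8 kJ

q = 71.8 kJ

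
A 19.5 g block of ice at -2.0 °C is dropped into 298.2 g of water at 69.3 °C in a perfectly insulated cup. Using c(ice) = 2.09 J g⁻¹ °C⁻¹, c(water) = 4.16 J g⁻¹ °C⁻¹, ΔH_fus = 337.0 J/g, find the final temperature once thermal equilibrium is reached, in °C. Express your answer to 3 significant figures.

Heat to bring ice to 0 °C and melt it: q₁ = 19.5×2.09×2.0 + 19.5×337.0 = 6653.0 J
Heat the water can supply cooling to 0 °C: 298.2×4.16×69.3 = 85967.5 J > q₁, so all ice melts.
Energy balance: 298.2×4.16×(69.3 − T) = 6653.0 + 19.5×4.16×(T − 0)
1240.512(69.3 − T) = 6653.0 + 81.12 T
85967.5 − 6653.0 = 1321.632 T
T = 79314.5 / 1321.632 = 60.01 °C

T_f = 60.0 °C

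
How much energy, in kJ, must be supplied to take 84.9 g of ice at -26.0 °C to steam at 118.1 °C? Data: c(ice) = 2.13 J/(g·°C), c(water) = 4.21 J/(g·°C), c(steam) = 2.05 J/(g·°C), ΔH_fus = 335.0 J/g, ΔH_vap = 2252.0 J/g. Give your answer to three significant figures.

q = 263 kJ

q1 (heat ice -26.0→0.0 °C): 84.9 × 2.13 × 26.0 = 4702 J
q2 (melt at 0 °C): 84.9 × 335.0 = 28442 J
q3 (heat water 0.0→100.0 °C): 84.9 × 4.21 × 100.0 = 35743 J
q4 (vaporize at 100 °C): 84.9 × 2252.0 = 191195 J
q5 (heat steam 100.0→118.1 °C): 84.9 × 2.05 × 18.1 = 3150 J
Total: 4702 + 28442 + 35743 + 191195 + 3150 = 263232 J = 263 kJ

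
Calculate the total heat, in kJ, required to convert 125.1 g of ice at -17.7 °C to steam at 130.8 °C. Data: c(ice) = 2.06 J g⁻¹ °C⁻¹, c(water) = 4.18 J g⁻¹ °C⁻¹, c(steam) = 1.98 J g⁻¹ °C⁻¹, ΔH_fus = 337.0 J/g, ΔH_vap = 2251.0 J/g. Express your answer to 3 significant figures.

q = 388 kJ

q1 (heat ice -17.7→0.0 °C): 125.1 × 2.06 × 17.7 = 4561 J
q2 (melt at 0 °C): 125.1 × 337.0 = 42159 J
q3 (heat water 0.0→100.0 °C): 125.1 × 4.18 × 100.0 = 52292 J
q4 (vaporize at 100 °C): 125.1 × 2251.0 = 281600 J
q5 (heat steam 100.0→130.8 °C): 125.1 × 1.98 × 30.8 = 7629 J
Total: 4561 + 42159 + 52292 + 281600 + 7629 = 388241 J = 388 kJ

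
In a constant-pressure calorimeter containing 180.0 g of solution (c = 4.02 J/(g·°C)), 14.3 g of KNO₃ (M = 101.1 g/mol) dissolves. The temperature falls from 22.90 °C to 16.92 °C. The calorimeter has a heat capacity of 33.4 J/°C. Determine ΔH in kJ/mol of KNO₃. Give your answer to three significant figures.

ΔH = 32.0 kJ/mol

|ΔT| = |16.92 − 22.90| = 5.98 °C
|q_surr| = (180.0 × 4.02 + 33.4) × 5.98 = 757.0 × 5.98 = 4527 J
n(KNO₃) = 14.3 / 101.1 = 0.1414 mol
Temperature fell, so q_rxn = +|q_surr| = 4.527 kJ
ΔH = q_rxn / n = 32.02 kJ/mol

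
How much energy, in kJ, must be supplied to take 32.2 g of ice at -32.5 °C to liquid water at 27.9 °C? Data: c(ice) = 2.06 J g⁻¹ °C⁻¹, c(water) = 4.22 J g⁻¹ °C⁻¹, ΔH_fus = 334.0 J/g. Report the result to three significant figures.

q = 16.7 kJ

q1 (heat ice -32.5→0.0 °C): 32.2 × 2.06 × 32.5 = 2156 J
q2 (melt at 0 °C): 32.2 × 334.0 = 10755 J
q3 (heat water 0.0→27.9 °C): 32.2 × 4.22 × 27.9 = 3791 J
Total: 2156 + 10755 + 3791 = 16702 J = 16.7 kJ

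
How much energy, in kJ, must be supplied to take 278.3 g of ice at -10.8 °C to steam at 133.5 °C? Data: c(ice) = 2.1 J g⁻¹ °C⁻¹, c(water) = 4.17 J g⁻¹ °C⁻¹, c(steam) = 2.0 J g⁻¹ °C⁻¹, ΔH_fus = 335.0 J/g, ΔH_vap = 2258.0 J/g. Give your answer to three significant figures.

q = 863 kJ

q1 (heat ice -10.8→0.0 °C): 278.3 × 2.1 × 10.8 = 6312 J
q2 (melt at 0 °C): 278.3 × 335.0 = 93231 J
q3 (heat water 0.0→100.0 °C): 278.3 × 4.17 × 100.0 = 116051 J
q4 (vaporize at 100 °C): 278.3 × 2258.0 = 628401 J
q5 (heat steam 100.0→133.5 °C): 278.3 × 2.0 × 33.5 = 18646 J
Total: 6312 + 93231 + 116051 + 628401 + 18646 = 862641 J = 863 kJ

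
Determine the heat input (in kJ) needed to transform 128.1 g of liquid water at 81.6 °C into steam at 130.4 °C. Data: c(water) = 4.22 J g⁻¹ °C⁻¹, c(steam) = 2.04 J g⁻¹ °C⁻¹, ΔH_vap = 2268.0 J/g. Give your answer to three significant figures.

q = 308 kJ

q1 (heat water 81.6→100.0 °C): 128.1 × 4.22 × 18.4 = 9947 J
q2 (vaporize at 100 °C): 128.1 × 2268.0 = 290531 J
q3 (heat steam 100.0→130.4 °C): 128.1 × 2.04 × 30.4 = 7944 J
Total: 9947 + 290531 + 7944 = 308422 J = 308 kJ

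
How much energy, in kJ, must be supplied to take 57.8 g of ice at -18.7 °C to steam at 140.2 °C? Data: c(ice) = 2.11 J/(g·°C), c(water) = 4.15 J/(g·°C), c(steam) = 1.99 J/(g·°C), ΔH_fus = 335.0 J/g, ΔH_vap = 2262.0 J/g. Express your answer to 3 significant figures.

q1 (heat ice -18.7→0.0 °C): 57.8 × 2.11 × 18.7 = 2281 J
q2 (melt at 0 °C): 57.8 × 335.0 = 19363 J
q3 (heat water 0.0→100.0 °C): 57.8 × 4.15 × 100.0 = 23987 J
q4 (vaporize at 100 °C): 57.8 × 2262.0 = 130744 J
q5 (heat steam 100.0→140.2 °C): 57.8 × 1.99 × 40.2 = 4624 J
Total: 2281 + 19363 + 23987 + 130744 + 4624 = 180999 J = 181 kJ

q = 181 kJ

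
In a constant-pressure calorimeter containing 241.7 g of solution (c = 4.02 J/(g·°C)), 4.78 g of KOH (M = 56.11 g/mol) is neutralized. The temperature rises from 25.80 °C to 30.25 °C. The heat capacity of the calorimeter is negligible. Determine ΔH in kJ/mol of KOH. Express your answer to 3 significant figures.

ΔH = -50.8 kJ/mol

|ΔT| = |30.25 − 25.80| = 4.45 °C
|q_surr| = (241.7 × 4.02) × 4.45 = 971.634 × 4.45 = 4324 J
n(KOH) = 4.78 / 56.11 = 0.08519 mol
Temperature rose, so q_rxn = −|q_surr| = -4.324 kJ
ΔH = q_rxn / n = -50.76 kJ/mol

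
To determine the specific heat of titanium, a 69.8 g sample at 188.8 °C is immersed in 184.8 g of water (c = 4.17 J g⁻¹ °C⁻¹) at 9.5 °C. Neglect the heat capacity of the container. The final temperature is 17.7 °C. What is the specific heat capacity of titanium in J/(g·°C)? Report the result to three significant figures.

c = 0.529 J/(g·°C)

q_gained = (184.8 × 4.17) × (17.7 − 9.5) = 6319 J
q_lost = 69.8 × c × (188.8 − 17.7) = 11942.78 c
Set equal: c = 6319 / 11942.78 = 0.529 J/(g·°C)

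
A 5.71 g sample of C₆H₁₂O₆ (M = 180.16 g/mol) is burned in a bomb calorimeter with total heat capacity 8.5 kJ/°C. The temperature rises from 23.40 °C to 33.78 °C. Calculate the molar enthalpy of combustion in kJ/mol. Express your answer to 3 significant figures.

ΔH = -2780 kJ/mol

ΔT = 33.78 − 23.40 = 10.38 °C
q_cal = C_cal × ΔT = 8.5 × 10.38 = 88.23 kJ
n = 5.71 / 180.16 = 0.03169 mol
q_rxn = −q_cal = -88.23 kJ
ΔH = -88.23 / 0.03169 = -2784 kJ/mol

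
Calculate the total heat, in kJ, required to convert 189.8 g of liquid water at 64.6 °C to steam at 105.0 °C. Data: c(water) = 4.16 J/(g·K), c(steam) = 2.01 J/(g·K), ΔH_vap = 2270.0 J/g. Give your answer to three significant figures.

q = 461 kJ

q1 (heat water 64.6→100.0 °C): 189.8 × 4.16 × 35.4 = 27951 J
q2 (vaporize at 100 °C): 189.8 × 2270.0 = 430846 J
q3 (heat steam 100.0→105.0 °C): 189.8 × 2.01 × 5.0 = 1907 J
Total: 27951 + 430846 + 1907 = 460704 J = 461 kJ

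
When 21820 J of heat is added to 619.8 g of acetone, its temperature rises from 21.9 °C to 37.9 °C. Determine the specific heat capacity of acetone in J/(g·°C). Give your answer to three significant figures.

c = q / (m ΔT) = 21820 / (619.8 × 16.0)
c = 21820 / 9916.8 = 2.20 J/(g·°C)

c = 2.20 J/(g·°C)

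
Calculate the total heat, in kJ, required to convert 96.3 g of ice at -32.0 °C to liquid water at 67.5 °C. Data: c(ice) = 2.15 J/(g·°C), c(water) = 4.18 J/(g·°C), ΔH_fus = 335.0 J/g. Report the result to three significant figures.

q = 66.1 kJ

q1 (heat ice -32.0→0.0 °C): 96.3 × 2.15 × 32.0 = 6625 J
q2 (melt at 0 °C): 96.3 × 335.0 = 32261 J
q3 (heat water 0.0→67.5 °C): 96.3 × 4.18 × 67.5 = 27171 J
Total: 6625 + 32261 + 27171 = 66057 J = 66.1 kJ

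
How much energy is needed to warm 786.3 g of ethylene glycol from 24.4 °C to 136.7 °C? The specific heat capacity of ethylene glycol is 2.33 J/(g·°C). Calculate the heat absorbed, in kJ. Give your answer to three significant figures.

q = 206 kJ

q = m c ΔT = 786.3 × 2.33 × (136.7 − 24.4)
q = 786.3 × 2.33 × 112.3 = 205700 J = 206 kJ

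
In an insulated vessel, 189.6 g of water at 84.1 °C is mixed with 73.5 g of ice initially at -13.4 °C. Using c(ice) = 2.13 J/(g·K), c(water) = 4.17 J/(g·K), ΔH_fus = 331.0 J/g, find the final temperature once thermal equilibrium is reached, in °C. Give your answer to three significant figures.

T_f = 36.5 °C

Heat to bring ice to 0 °C and melt it: q₁ = 73.5×2.13×13.4 + 73.5×331.0 = 26426 J
Heat the water can supply cooling to 0 °C: 189.6×4.17×84.1 = 66492.2 J > q₁, so all ice melts.
Energy balance: 189.6×4.17×(84.1 − T) = 26426 + 73.5×4.17×(T − 0)
790.632(84.1 − T) = 26426 + 306.495 T
66492.2 − 26426 = 1097.127 T
T = 40066.2 / 1097.127 = 36.52 °C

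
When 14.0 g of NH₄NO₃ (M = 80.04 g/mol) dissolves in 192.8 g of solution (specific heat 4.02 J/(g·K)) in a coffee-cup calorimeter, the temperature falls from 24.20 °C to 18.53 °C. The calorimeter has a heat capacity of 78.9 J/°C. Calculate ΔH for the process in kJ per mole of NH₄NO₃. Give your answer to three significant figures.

ΔH = 27.7 kJ/mol

|ΔT| = |18.53 − 24.20| = 5.67 °C
|q_surr| = (192.8 × 4.02 + 78.9) × 5.67 = 853.956 × 5.67 = 4842 J
n(NH₄NO₃) = 14.0 / 80.04 = 0.1749 mol
Temperature fell, so q_rxn = +|q_surr| = 4.842 kJ
ΔH = q_rxn / n = 27.68 kJ/mol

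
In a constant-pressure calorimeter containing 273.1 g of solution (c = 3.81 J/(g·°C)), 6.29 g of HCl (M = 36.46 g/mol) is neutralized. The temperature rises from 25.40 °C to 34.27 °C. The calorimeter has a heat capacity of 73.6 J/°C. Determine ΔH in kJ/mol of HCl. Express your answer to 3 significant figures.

ΔH = -57.3 kJ/mol

|ΔT| = |34.27 − 25.40| = 8.87 °C
|q_surr| = (273.1 × 3.81 + 73.6) × 8.87 = 1114.111 × 8.87 = 9882 J
n(HCl) = 6.29 / 36.46 = 0.1725 mol
Temperature rose, so q_rxn = −|q_surr| = -9.882 kJ
ΔH = q_rxn / n = -57.29 kJ/mol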